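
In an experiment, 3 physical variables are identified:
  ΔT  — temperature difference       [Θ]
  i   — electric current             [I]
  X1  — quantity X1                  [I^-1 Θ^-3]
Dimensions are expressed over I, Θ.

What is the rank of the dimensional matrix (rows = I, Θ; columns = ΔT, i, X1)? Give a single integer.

2

Exponent matrix [I,Θ] × [ΔT,i,X1]:
  I: [ 0  1 -1]
  Θ: [ 1  0 -3]
Echelon form has 2 nonzero rows (pivots: ΔT,i)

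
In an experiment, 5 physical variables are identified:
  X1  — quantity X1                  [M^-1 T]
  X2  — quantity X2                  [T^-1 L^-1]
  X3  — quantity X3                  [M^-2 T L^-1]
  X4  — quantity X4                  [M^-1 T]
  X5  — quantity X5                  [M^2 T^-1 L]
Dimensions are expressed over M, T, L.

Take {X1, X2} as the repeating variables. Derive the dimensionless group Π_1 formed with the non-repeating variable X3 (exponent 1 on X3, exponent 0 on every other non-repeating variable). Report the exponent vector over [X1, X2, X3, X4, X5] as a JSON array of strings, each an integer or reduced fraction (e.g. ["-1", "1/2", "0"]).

["-2", "-1", "1", "0", "0"]

Exponent matrix [M,T,L] × [X1,X2,X3,X4,X5]:
  M: [-1  0 -2 -1  2]
  T: [ 1 -1  1  1 -1]
  L: [ 0 -1 -1  0  1]
RREF → pivots at {X1,X2} ⇒ r = 2
Pivot set = {X1,X2}, free = {X3,X4,X5}
RREF:
  r0: [   1    0    2    1   -2]
  r1: [   0    1    1    0   -1]
  r2: [   0    0    0    0    0]
Fix exponent of X3 at 1, X4 at 0, X5 at 0; solve each RREF row for its pivot's exponent:
  r0: exp(X1) + (2)·1 = 0 ⇒ exp(X1) = -2
  r1: exp(X2) + (1)·1 = 0 ⇒ exp(X2) = -1
Π_1 = X1^-2 · X2^-1 · X3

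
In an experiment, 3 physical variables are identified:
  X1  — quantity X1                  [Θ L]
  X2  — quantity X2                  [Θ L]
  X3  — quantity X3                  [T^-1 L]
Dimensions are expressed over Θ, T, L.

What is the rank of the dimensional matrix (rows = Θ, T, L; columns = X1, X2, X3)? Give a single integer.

2

Exponent matrix [Θ,T,L] × [X1,X2,X3]:
  Θ: [ 1  1  0]
  T: [ 0  0 -1]
  L: [ 1  1  1]
Row reduction gives pivot columns X1,X3; rank = 2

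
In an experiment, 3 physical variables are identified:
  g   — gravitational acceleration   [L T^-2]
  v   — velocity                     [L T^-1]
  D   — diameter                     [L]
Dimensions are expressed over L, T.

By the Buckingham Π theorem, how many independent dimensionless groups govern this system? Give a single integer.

1

Write exponents as rows L,T / cols g,v,D:
  L: [ 1  1  1]
  T: [-2 -1  0]
Echelon form has 2 nonzero rows (pivots: g,v)
Π count = n − r = 3 − 2 = 1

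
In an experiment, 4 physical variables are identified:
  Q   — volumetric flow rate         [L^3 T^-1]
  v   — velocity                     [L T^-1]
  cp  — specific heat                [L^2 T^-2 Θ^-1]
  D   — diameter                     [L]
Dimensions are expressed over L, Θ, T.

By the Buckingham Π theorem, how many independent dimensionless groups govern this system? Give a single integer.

1

Write exponents as rows L,Θ,T / cols Q,v,cp,D:
  L: [ 3  1  2  1]
  Θ: [ 0  0 -1  0]
  T: [-1 -1 -2  0]
Row reduction gives pivot columns Q,v,cp; rank = 3
n=4, r=3 ⇒ 1 dimensionless group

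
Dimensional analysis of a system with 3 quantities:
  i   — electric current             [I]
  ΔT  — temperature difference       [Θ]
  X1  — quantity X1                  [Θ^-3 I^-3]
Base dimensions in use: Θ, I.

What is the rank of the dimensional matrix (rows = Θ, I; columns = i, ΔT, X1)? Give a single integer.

Exponent matrix [Θ,I] × [i,ΔT,X1]:
  Θ: [ 0  1 -3]
  I: [ 1  0 -3]
Echelon form has 2 nonzero rows (pivots: i,ΔT)

2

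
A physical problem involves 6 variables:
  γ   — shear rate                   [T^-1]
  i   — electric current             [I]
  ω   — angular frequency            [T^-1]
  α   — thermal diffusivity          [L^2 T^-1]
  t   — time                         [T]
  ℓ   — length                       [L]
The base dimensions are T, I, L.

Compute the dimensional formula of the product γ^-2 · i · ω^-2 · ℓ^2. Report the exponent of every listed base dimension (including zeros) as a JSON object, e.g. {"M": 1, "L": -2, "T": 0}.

Exponent matrix [T,I,L] × [γ,i,ω,α,t,ℓ]:
  T: [-1  0 -1 -1  1  0]
  I: [ 0  1  0  0  0  0]
  L: [ 0  0  0  2  0  1]
  [T]: (-2)·-1+(1)·0+(-2)·-1+(2)·0 = 4
  [I]: (-2)·0+(1)·1+(-2)·0+(2)·0 = 1
  [L]: (-2)·0+(1)·0+(-2)·0+(2)·1 = 2
⇒ T^4 I L^2

{"T": 4, "I": 1, "L": 2}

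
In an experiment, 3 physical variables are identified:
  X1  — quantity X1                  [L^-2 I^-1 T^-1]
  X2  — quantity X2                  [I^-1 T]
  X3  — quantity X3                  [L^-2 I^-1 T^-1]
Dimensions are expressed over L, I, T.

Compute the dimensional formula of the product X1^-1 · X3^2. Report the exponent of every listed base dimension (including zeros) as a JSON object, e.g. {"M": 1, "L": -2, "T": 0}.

Exponent matrix [L,I,T] × [X1,X2,X3]:
  L: [-2  0 -2]
  I: [-1 -1 -1]
  T: [-1  1 -1]
  [L]: (-1)·-2+(2)·-2 = -2
  [I]: (-1)·-1+(2)·-1 = -1
  [T]: (-1)·-1+(2)·-1 = -1
⇒ L^-2 I^-1 T^-1

{"L": -2, "I": -1, "T": -1}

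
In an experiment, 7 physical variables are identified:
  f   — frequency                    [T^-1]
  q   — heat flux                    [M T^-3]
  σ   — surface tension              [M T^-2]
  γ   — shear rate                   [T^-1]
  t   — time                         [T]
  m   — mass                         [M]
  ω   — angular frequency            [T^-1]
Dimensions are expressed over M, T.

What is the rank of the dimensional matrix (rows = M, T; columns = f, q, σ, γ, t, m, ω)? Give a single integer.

Dimensional matrix (M×T by f×q×σ×γ×t×m×ω):
  M: [ 0  1  1  0  0  1  0]
  T: [-1 -3 -2 -1  1  0 -1]
Echelon form has 2 nonzero rows (pivots: f,q)

2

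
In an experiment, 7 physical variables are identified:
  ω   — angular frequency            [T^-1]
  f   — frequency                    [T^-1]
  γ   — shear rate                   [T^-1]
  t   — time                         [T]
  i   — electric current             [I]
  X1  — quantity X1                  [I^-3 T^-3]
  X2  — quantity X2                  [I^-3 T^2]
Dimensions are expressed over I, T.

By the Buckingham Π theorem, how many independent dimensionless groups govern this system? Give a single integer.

5

Dimensional matrix (I×T by ω×f×γ×t×i×X1×X2):
  I: [ 0  0  0  0  1 -3 -3]
  T: [-1 -1 -1  1  0 -3  2]
RREF → pivots at {ω,i} ⇒ r = 2
7 vars − rank 2 = 5 Π groups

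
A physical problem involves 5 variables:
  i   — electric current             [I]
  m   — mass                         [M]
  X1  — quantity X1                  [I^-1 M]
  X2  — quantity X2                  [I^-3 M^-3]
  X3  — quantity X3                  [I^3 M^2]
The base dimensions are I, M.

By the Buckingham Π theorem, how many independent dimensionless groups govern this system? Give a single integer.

3

Dimensional matrix (I×M by i×m×X1×X2×X3):
  I: [ 1  0 -1 -3  3]
  M: [ 0  1  1 -3  2]
RREF → pivots at {i,m} ⇒ r = 2
5 vars − rank 2 = 3 Π groups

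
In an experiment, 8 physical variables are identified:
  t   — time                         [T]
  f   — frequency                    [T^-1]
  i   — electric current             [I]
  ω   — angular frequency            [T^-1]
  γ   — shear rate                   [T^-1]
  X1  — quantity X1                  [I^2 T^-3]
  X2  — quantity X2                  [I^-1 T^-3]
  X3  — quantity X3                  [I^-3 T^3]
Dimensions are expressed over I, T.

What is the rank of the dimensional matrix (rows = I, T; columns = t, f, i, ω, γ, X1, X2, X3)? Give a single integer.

Dimensional matrix (I×T by t×f×i×ω×γ×X1×X2×X3):
  I: [ 0  0  1  0  0  2 -1 -3]
  T: [ 1 -1  0 -1 -1 -3 -3  3]
Echelon form has 2 nonzero rows (pivots: t,i)

2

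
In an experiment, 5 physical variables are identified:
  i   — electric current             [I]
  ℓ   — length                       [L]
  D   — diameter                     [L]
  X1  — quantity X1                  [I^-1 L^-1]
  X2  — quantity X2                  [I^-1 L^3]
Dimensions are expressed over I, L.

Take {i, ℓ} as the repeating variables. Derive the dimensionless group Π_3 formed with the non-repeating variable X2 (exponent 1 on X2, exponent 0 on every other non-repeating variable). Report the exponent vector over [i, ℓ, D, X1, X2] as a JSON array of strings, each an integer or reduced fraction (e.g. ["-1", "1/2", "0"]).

Dimensional matrix (I×L by i×ℓ×D×X1×X2):
  I: [ 1  0  0 -1 -1]
  L: [ 0  1  1 -1  3]
RREF → pivots at {i,ℓ} ⇒ r = 2
Repeat: i,ℓ; free: D,X1,X2
RREF:
  r0: [   1    0    0   -1   -1]
  r1: [   0    1    1   -1    3]
Fix exponent of X2 at 1, D at 0, X1 at 0; solve each RREF row for its pivot's exponent:
  r0: exp(i) + (-1)·1 = 0 ⇒ exp(i) = 1
  r1: exp(ℓ) + (3)·1 = 0 ⇒ exp(ℓ) = -3
Π_3 = i · ℓ^-3 · X2

["1", "-3", "0", "0", "1"]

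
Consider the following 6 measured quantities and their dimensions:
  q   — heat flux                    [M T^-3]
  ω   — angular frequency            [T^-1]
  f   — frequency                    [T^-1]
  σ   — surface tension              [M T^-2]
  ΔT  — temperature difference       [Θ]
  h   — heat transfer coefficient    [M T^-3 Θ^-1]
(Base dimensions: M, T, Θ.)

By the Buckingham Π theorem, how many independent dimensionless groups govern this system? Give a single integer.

Exponent matrix [M,T,Θ] × [q,ω,f,σ,ΔT,h]:
  M: [ 1  0  0  1  0  1]
  T: [-3 -1 -1 -2  0 -3]
  Θ: [ 0  0  0  0  1 -1]
RREF → pivots at {q,ω,ΔT} ⇒ r = 3
n=6, r=3 ⇒ 3 dimensionless groups

3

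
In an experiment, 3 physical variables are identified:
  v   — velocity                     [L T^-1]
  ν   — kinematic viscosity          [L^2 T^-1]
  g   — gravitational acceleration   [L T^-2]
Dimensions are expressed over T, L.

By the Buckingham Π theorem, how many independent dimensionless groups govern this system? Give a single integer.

1

Dimensional matrix (T×L by v×ν×g):
  T: [-1 -1 -2]
  L: [ 1  2  1]
Echelon form has 2 nonzero rows (pivots: v,ν)
n=3, r=2 ⇒ 1 dimensionless group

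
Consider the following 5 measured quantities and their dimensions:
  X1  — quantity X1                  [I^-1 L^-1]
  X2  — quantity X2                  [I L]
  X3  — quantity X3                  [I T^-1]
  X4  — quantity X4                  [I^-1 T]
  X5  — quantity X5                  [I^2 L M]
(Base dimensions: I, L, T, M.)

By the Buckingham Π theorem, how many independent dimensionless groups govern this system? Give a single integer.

2

Dimensional matrix (I×L×T×M by X1×X2×X3×X4×X5):
  I: [-1  1  1 -1  2]
  L: [-1  1  0  0  1]
  T: [ 0  0 -1  1  0]
  M: [ 0  0  0  0  1]
Echelon form has 3 nonzero rows (pivots: X1,X3,X5)
5 vars − rank 3 = 2 Π groups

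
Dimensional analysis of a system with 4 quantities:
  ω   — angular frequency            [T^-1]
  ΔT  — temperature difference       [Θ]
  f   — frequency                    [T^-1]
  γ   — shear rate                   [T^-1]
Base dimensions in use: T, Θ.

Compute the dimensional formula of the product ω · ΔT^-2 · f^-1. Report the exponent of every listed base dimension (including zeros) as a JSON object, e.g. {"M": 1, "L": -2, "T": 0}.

{"T": 0, "Θ": -2}

Write exponents as rows T,Θ / cols ω,ΔT,f,γ:
  T: [-1  0 -1 -1]
  Θ: [ 0  1  0  0]
  [T]: (1)·-1+(-2)·0+(-1)·-1 = 0
  [Θ]: (1)·0+(-2)·1+(-1)·0 = -2
⇒ Θ^-2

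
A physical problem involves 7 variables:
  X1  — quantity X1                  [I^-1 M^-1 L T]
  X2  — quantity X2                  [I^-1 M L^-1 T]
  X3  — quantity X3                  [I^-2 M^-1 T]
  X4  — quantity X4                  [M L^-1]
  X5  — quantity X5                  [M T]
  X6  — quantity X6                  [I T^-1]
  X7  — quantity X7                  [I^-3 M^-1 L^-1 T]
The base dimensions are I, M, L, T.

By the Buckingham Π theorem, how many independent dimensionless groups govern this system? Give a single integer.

Exponent matrix [I,M,L,T] × [X1,X2,X3,X4,X5,X6,X7]:
  I: [-1 -1 -2  0  0  1 -3]
  M: [-1  1 -1  1  1  0 -1]
  L: [ 1 -1  0 -1  0  0 -1]
  T: [ 1  1  1  0  1 -1  1]
Row reduction gives pivot columns X1,X2,X3; rank = 3
7 vars − rank 3 = 4 Π groups

4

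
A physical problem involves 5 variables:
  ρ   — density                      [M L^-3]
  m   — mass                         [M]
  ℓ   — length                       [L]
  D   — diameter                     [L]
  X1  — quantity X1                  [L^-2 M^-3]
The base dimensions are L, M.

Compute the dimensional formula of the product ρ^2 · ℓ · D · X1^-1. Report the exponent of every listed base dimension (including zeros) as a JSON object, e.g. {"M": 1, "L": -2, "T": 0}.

Exponent matrix [L,M] × [ρ,m,ℓ,D,X1]:
  L: [-3  0  1  1 -2]
  M: [ 1  1  0  0 -3]
  [L]: (2)·-3+(1)·1+(1)·1+(-1)·-2 = -2
  [M]: (2)·1+(1)·0+(1)·0+(-1)·-3 = 5
⇒ L^-2 M^5

{"L": -2, "M": 5}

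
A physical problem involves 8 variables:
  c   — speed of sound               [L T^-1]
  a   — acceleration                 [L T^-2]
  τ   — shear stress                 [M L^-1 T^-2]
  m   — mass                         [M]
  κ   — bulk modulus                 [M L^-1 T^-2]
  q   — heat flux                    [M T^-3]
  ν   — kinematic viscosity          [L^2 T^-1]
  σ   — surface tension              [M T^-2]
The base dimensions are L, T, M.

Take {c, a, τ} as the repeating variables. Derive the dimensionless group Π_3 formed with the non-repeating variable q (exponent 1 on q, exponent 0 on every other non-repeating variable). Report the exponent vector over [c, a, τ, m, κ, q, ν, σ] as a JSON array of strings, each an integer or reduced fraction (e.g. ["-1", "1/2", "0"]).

Dimensional matrix (L×T×M by c×a×τ×m×κ×q×ν×σ):
  L: [ 1  1 -1  0 -1  0  2  0]
  T: [-1 -2 -2  0 -2 -3 -1 -2]
  M: [ 0  0  1  1  1  1  0  1]
Echelon form has 3 nonzero rows (pivots: c,a,τ)
Repeat: c,a,τ; free: m,κ,q,ν,σ
RREF:
  r0: [   1    0    0    4    0    1    3    2]
  r1: [   0    1    0   -3    0    0   -1   -1]
  r2: [   0    0    1    1    1    1    0    1]
Fix exponent of q at 1, m at 0, κ at 0, ν at 0, σ at 0; solve each RREF row for its pivot's exponent:
  r0: exp(c) + (1)·1 = 0 ⇒ exp(c) = -1
  r1: exp(a) + (0)·1 = 0 ⇒ exp(a) = 0
  r2: exp(τ) + (1)·1 = 0 ⇒ exp(τ) = -1
Π_3 = c^-1 · τ^-1 · q

["-1", "0", "-1", "0", "0", "1", "0", "0"]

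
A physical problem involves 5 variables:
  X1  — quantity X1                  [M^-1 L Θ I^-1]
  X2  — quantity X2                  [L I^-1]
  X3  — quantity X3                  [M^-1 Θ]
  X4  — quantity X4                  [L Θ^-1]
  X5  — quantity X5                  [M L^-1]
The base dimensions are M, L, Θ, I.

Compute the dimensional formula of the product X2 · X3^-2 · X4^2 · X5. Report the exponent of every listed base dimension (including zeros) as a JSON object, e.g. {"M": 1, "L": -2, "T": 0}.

Write exponents as rows M,L,Θ,I / cols X1,X2,X3,X4,X5:
  M: [-1  0 -1  0  1]
  L: [ 1  1  0  1 -1]
  Θ: [ 1  0  1 -1  0]
  I: [-1 -1  0  0  0]
  [M]: (1)·0+(-2)·-1+(2)·0+(1)·1 = 3
  [L]: (1)·1+(-2)·0+(2)·1+(1)·-1 = 2
  [Θ]: (1)·0+(-2)·1+(2)·-1+(1)·0 = -4
  [I]: (1)·-1+(-2)·0+(2)·0+(1)·0 = -1
⇒ M^3 L^2 Θ^-4 I^-1

{"M": 3, "L": 2, "Θ": -4, "I": -1}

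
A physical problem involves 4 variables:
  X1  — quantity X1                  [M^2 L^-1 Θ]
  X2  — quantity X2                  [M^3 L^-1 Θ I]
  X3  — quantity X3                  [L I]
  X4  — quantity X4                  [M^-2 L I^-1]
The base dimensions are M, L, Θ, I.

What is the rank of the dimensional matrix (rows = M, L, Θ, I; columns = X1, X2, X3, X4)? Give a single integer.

Dimensional matrix (M×L×Θ×I by X1×X2×X3×X4):
  M: [ 2  3  0 -2]
  L: [-1 -1  1  1]
  Θ: [ 1  1  0  0]
  I: [ 0  1  1 -1]
RREF → pivots at {X1,X2,X3} ⇒ r = 3

3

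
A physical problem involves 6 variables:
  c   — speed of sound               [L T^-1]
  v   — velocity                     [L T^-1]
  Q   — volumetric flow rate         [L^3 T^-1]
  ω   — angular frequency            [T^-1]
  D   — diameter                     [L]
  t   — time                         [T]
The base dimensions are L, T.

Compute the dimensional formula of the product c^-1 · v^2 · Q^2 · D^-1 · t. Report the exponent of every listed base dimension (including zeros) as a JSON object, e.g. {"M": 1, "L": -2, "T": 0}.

{"L": 6, "T": -2}

Write exponents as rows L,T / cols c,v,Q,ω,D,t:
  L: [ 1  1  3  0  1  0]
  T: [-1 -1 -1 -1  0  1]
  [L]: (-1)·1+(2)·1+(2)·3+(-1)·1+(1)·0 = 6
  [T]: (-1)·-1+(2)·-1+(2)·-1+(-1)·0+(1)·1 = -2
⇒ L^6 T^-2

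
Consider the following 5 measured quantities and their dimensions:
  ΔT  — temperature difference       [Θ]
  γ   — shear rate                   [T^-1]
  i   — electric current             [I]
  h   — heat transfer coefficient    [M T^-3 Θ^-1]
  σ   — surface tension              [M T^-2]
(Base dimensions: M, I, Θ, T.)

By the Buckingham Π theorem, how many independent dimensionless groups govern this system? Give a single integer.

Dimensional matrix (M×I×Θ×T by ΔT×γ×i×h×σ):
  M: [ 0  0  0  1  1]
  I: [ 0  0  1  0  0]
  Θ: [ 1  0  0 -1  0]
  T: [ 0 -1  0 -3 -2]
RREF → pivots at {ΔT,γ,i,h} ⇒ r = 4
5 vars − rank 4 = 1 Π group

1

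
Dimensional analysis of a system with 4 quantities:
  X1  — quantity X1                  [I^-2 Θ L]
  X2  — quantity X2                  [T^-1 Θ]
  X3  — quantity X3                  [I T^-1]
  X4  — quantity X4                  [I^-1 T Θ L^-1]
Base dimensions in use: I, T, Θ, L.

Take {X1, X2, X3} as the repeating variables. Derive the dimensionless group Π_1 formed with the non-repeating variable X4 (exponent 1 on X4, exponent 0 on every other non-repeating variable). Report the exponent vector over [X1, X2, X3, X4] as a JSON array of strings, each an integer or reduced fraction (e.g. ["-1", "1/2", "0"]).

["1", "-2", "3", "1"]

Write exponents as rows I,T,Θ,L / cols X1,X2,X3,X4:
  I: [-2  0  1 -1]
  T: [ 0 -1 -1  1]
  Θ: [ 1  1  0  1]
  L: [ 1  0  0 -1]
Echelon form has 3 nonzero rows (pivots: X1,X2,X3)
Repeat: X1,X2,X3; free: X4
RREF:
  r0: [   1    0    0   -1]
  r1: [   0    1    0    2]
  r2: [   0    0    1   -3]
  r3: [   0    0    0    0]
Fix exponent of X4 at 1; solve each RREF row for its pivot's exponent:
  r0: exp(X1) + (-1)·1 = 0 ⇒ exp(X1) = 1
  r1: exp(X2) + (2)·1 = 0 ⇒ exp(X2) = -2
  r2: exp(X3) + (-3)·1 = 0 ⇒ exp(X3) = 3
Π_1 = X1 · X2^-2 · X3^3 · X4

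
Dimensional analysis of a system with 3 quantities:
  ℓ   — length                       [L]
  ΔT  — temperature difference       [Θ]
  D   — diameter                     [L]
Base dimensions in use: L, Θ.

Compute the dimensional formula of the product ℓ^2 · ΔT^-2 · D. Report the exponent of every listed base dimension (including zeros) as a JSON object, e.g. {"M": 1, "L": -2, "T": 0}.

Dimensional matrix (L×Θ by ℓ×ΔT×D):
  L: [ 1  0  1]
  Θ: [ 0  1  0]
  [L]: (2)·1+(-2)·0+(1)·1 = 3
  [Θ]: (2)·0+(-2)·1+(1)·0 = -2
⇒ L^3 Θ^-2

{"L": 3, "Θ": -2}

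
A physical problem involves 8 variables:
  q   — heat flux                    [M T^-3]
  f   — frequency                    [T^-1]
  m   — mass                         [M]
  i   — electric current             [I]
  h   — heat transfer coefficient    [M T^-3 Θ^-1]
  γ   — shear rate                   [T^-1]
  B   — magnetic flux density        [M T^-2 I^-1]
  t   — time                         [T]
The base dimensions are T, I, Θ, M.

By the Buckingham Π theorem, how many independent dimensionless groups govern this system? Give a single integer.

4

Dimensional matrix (T×I×Θ×M by q×f×m×i×h×γ×B×t):
  T: [-3 -1  0  0 -3 -1 -2  1]
  I: [ 0  0  0  1  0  0 -1  0]
  Θ: [ 0  0  0  0 -1  0  0  0]
  M: [ 1  0  1  0  1  0  1  0]
RREF → pivots at {q,f,i,h} ⇒ r = 4
Π count = n − r = 8 − 4 = 4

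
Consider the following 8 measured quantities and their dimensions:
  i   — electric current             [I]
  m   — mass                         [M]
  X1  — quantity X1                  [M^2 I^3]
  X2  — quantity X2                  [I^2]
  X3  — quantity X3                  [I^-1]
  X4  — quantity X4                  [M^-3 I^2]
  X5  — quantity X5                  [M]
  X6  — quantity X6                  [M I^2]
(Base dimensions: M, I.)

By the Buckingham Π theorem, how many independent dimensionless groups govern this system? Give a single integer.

6

Dimensional matrix (M×I by i×m×X1×X2×X3×X4×X5×X6):
  M: [ 0  1  2  0  0 -3  1  1]
  I: [ 1  0  3  2 -1  2  0  2]
RREF → pivots at {i,m} ⇒ r = 2
n=8, r=2 ⇒ 6 dimensionless groups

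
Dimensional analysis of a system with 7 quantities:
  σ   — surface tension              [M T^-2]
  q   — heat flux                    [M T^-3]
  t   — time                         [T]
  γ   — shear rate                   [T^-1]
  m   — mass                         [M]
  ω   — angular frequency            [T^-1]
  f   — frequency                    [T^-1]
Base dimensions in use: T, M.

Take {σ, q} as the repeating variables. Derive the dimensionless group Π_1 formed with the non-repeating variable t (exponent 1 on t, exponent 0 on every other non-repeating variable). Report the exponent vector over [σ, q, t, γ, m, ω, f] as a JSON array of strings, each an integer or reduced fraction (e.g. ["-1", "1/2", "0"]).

["-1", "1", "1", "0", "0", "0", "0"]

Exponent matrix [T,M] × [σ,q,t,γ,m,ω,f]:
  T: [-2 -3  1 -1  0 -1 -1]
  M: [ 1  1  0  0  1  0  0]
Row reduction gives pivot columns σ,q; rank = 2
Pivot set = {σ,q}, free = {t,γ,m,ω,f}
RREF:
  r0: [   1    0    1   -1    3   -1   -1]
  r1: [   0    1   -1    1   -2    1    1]
Fix exponent of t at 1, γ at 0, m at 0, ω at 0, f at 0; solve each RREF row for its pivot's exponent:
  r0: exp(σ) + (1)·1 = 0 ⇒ exp(σ) = -1
  r1: exp(q) + (-1)·1 = 0 ⇒ exp(q) = 1
Π_1 = σ^-1 · q · t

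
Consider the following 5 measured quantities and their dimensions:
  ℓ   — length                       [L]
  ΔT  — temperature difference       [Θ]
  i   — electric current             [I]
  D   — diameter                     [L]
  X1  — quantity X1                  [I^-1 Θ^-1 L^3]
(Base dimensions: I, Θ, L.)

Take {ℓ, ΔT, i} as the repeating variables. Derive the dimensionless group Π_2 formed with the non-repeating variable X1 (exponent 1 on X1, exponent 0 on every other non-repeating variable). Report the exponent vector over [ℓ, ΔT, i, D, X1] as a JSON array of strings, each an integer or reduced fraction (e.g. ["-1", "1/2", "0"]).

["-3", "1", "1", "0", "1"]

Exponent matrix [I,Θ,L] × [ℓ,ΔT,i,D,X1]:
  I: [ 0  0  1  0 -1]
  Θ: [ 0  1  0  0 -1]
  L: [ 1  0  0  1  3]
Row reduction gives pivot columns ℓ,ΔT,i; rank = 3
Repeat: ℓ,ΔT,i; free: D,X1
RREF:
  r0: [   1    0    0    1    3]
  r1: [   0    1    0    0   -1]
  r2: [   0    0    1    0   -1]
Fix exponent of X1 at 1, D at 0; solve each RREF row for its pivot's exponent:
  r0: exp(ℓ) + (3)·1 = 0 ⇒ exp(ℓ) = -3
  r1: exp(ΔT) + (-1)·1 = 0 ⇒ exp(ΔT) = 1
  r2: exp(i) + (-1)·1 = 0 ⇒ exp(i) = 1
Π_2 = ℓ^-3 · ΔT · i · X1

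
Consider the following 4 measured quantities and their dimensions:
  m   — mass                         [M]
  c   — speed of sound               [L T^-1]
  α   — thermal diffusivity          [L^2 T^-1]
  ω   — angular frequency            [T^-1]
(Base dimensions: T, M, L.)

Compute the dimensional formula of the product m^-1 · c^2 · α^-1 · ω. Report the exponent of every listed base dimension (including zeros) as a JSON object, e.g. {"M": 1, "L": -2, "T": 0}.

Dimensional matrix (T×M×L by m×c×α×ω):
  T: [ 0 -1 -1 -1]
  M: [ 1  0  0  0]
  L: [ 0  1  2  0]
  [T]: (-1)·0+(2)·-1+(-1)·-1+(1)·-1 = -2
  [M]: (-1)·1+(2)·0+(-1)·0+(1)·0 = -1
  [L]: (-1)·0+(2)·1+(-1)·2+(1)·0 = 0
⇒ T^-2 M^-1

{"T": -2, "M": -1, "L": 0}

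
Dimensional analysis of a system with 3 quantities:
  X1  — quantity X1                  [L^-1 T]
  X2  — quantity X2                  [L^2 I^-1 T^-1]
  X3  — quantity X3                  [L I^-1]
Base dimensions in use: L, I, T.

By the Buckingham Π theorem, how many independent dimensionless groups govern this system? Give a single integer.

Exponent matrix [L,I,T] × [X1,X2,X3]:
  L: [-1  2  1]
  I: [ 0 -1 -1]
  T: [ 1 -1  0]
RREF → pivots at {X1,X2} ⇒ r = 2
n=3, r=2 ⇒ 1 dimensionless group

1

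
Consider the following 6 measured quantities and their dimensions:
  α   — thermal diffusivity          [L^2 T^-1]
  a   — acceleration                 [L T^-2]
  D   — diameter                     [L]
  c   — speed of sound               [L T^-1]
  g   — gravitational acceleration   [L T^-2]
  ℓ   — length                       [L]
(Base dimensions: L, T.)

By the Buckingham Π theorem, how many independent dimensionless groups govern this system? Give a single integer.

Exponent matrix [L,T] × [α,a,D,c,g,ℓ]:
  L: [ 2  1  1  1  1  1]
  T: [-1 -2  0 -1 -2  0]
RREF → pivots at {α,a} ⇒ r = 2
6 vars − rank 2 = 4 Π groups

4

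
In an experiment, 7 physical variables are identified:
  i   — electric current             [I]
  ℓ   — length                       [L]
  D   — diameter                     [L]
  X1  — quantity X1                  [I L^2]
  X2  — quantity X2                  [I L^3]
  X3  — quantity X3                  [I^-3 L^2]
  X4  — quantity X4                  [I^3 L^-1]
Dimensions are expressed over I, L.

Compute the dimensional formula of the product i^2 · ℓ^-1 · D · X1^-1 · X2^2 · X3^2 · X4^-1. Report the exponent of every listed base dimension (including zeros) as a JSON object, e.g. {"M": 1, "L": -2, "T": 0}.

Write exponents as rows I,L / cols i,ℓ,D,X1,X2,X3,X4:
  I: [ 1  0  0  1  1 -3  3]
  L: [ 0  1  1  2  3  2 -1]
  [I]: (2)·1+(-1)·0+(1)·0+(-1)·1+(2)·1+(2)·-3+(-1)·3 = -6
  [L]: (2)·0+(-1)·1+(1)·1+(-1)·2+(2)·3+(2)·2+(-1)·-1 = 9
⇒ I^-6 L^9

{"I": -6, "L": 9}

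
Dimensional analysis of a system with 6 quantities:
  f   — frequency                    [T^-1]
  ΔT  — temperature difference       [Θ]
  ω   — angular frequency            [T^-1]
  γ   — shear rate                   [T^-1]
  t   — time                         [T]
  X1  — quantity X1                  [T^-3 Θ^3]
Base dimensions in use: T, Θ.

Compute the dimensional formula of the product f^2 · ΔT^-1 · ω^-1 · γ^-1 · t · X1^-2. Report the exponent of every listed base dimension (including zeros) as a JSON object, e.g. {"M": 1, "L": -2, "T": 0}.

{"T": 7, "Θ": -7}

Write exponents as rows T,Θ / cols f,ΔT,ω,γ,t,X1:
  T: [-1  0 -1 -1  1 -3]
  Θ: [ 0  1  0  0  0  3]
  [T]: (2)·-1+(-1)·0+(-1)·-1+(-1)·-1+(1)·1+(-2)·-3 = 7
  [Θ]: (2)·0+(-1)·1+(-1)·0+(-1)·0+(1)·0+(-2)·3 = -7
⇒ T^7 Θ^-7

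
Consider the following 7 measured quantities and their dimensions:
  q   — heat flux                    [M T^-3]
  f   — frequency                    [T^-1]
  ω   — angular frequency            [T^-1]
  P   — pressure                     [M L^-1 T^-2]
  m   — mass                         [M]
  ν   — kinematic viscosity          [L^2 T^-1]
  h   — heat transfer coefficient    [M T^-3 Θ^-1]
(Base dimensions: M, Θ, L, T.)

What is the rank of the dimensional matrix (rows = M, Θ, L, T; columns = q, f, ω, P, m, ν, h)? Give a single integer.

Exponent matrix [M,Θ,L,T] × [q,f,ω,P,m,ν,h]:
  M: [ 1  0  0  1  1  0  1]
  Θ: [ 0  0  0  0  0  0 -1]
  L: [ 0  0  0 -1  0  2  0]
  T: [-3 -1 -1 -2  0 -1 -3]
Row reduction gives pivot columns q,f,P,h; rank = 4

4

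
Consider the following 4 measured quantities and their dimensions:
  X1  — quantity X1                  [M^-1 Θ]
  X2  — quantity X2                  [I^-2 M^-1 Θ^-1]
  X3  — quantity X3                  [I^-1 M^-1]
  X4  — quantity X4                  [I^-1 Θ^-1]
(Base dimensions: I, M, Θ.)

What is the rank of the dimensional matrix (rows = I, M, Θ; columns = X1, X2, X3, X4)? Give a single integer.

2

Dimensional matrix (I×M×Θ by X1×X2×X3×X4):
  I: [ 0 -2 -1 -1]
  M: [-1 -1 -1  0]
  Θ: [ 1 -1  0 -1]
Echelon form has 2 nonzero rows (pivots: X1,X2)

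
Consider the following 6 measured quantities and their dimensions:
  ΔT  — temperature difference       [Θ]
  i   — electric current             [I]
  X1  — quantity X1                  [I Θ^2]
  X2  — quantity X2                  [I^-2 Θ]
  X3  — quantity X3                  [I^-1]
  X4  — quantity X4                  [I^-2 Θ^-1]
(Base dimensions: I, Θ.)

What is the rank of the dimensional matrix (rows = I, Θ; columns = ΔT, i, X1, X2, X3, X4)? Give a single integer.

Dimensional matrix (I×Θ by ΔT×i×X1×X2×X3×X4):
  I: [ 0  1  1 -2 -1 -2]
  Θ: [ 1  0  2  1  0 -1]
Row reduction gives pivot columns ΔT,i; rank = 2

2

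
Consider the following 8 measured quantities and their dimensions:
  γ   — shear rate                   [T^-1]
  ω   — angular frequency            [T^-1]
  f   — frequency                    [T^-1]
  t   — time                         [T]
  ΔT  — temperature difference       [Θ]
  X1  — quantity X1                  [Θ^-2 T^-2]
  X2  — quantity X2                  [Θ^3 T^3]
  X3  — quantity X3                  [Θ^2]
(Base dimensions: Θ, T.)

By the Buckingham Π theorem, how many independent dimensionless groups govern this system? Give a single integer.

6

Exponent matrix [Θ,T] × [γ,ω,f,t,ΔT,X1,X2,X3]:
  Θ: [ 0  0  0  0  1 -2  3  2]
  T: [-1 -1 -1  1  0 -2  3  0]
Echelon form has 2 nonzero rows (pivots: γ,ΔT)
8 vars − rank 2 = 6 Π groups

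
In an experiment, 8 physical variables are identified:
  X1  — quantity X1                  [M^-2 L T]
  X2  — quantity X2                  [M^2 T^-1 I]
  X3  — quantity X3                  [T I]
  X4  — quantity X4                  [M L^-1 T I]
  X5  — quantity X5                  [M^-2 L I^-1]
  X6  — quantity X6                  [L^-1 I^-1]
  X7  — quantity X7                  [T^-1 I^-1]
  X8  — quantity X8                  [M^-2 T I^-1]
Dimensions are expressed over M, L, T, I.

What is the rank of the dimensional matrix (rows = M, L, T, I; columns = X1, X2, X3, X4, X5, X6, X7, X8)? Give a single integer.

Exponent matrix [M,L,T,I] × [X1,X2,X3,X4,X5,X6,X7,X8]:
  M: [-2  2  0  1 -2  0  0 -2]
  L: [ 1  0  0 -1  1 -1  0  0]
  T: [ 1 -1  1  1  0  0 -1  1]
  I: [ 0  1  1  1 -1 -1 -1 -1]
Echelon form has 3 nonzero rows (pivots: X1,X2,X3)

3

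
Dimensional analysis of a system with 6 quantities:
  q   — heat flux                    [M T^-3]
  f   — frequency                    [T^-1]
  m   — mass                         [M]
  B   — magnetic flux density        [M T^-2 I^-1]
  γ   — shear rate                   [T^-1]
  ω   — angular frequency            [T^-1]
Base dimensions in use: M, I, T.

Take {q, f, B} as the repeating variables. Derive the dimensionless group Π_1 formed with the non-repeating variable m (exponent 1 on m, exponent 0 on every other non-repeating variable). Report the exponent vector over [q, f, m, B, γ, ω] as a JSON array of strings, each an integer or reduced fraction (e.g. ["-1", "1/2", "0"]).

Exponent matrix [M,I,T] × [q,f,m,B,γ,ω]:
  M: [ 1  0  1  1  0  0]
  I: [ 0  0  0 -1  0  0]
  T: [-3 -1  0 -2 -1 -1]
Echelon form has 3 nonzero rows (pivots: q,f,B)
Pivot set = {q,f,B}, free = {m,γ,ω}
RREF:
  r0: [   1    0    1    0    0    0]
  r1: [   0    1   -3    0    1    1]
  r2: [   0    0    0    1    0    0]
Fix exponent of m at 1, γ at 0, ω at 0; solve each RREF row for its pivot's exponent:
  r0: exp(q) + (1)·1 = 0 ⇒ exp(q) = -1
  r1: exp(f) + (-3)·1 = 0 ⇒ exp(f) = 3
  r2: exp(B) + (0)·1 = 0 ⇒ exp(B) = 0
Π_1 = q^-1 · f^3 · m

["-1", "3", "1", "0", "0", "0"]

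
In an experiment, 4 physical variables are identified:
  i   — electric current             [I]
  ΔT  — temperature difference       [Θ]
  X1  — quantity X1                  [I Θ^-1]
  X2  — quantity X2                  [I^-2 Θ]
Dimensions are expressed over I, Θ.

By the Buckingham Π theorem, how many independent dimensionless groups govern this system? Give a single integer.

Dimensional matrix (I×Θ by i×ΔT×X1×X2):
  I: [ 1  0  1 -2]
  Θ: [ 0  1 -1  1]
Echelon form has 2 nonzero rows (pivots: i,ΔT)
4 vars − rank 2 = 2 Π groups

2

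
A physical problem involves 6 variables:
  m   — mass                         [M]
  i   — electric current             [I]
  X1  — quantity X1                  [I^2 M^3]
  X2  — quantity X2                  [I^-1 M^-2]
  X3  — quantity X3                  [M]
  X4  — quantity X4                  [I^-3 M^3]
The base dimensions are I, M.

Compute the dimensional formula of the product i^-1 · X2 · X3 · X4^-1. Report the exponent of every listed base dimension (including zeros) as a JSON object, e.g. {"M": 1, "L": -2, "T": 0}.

Write exponents as rows I,M / cols m,i,X1,X2,X3,X4:
  I: [ 0  1  2 -1  0 -3]
  M: [ 1  0  3 -2  1  3]
  [I]: (-1)·1+(1)·-1+(1)·0+(-1)·-3 = 1
  [M]: (-1)·0+(1)·-2+(1)·1+(-1)·3 = -4
⇒ I M^-4

{"I": 1, "M": -4}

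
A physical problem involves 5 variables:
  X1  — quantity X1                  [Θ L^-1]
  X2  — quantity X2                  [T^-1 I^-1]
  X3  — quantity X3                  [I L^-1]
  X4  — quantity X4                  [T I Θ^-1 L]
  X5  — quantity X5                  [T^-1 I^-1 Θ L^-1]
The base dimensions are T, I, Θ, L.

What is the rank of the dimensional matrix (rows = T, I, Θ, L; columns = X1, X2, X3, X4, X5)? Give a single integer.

3

Exponent matrix [T,I,Θ,L] × [X1,X2,X3,X4,X5]:
  T: [ 0 -1  0  1 -1]
  I: [ 0 -1  1  1 -1]
  Θ: [ 1  0  0 -1  1]
  L: [-1  0 -1  1 -1]
Echelon form has 3 nonzero rows (pivots: X1,X2,X3)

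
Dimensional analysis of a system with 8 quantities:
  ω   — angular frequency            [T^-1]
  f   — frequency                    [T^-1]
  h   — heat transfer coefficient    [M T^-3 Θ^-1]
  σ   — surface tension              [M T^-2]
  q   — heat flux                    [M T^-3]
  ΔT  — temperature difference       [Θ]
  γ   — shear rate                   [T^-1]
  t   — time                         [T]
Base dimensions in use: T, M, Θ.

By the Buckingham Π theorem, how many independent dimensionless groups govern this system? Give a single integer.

Write exponents as rows T,M,Θ / cols ω,f,h,σ,q,ΔT,γ,t:
  T: [-1 -1 -3 -2 -3  0 -1  1]
  M: [ 0  0  1  1  1  0  0  0]
  Θ: [ 0  0 -1  0  0  1  0  0]
Row reduction gives pivot columns ω,h,σ; rank = 3
8 vars − rank 3 = 5 Π groups

5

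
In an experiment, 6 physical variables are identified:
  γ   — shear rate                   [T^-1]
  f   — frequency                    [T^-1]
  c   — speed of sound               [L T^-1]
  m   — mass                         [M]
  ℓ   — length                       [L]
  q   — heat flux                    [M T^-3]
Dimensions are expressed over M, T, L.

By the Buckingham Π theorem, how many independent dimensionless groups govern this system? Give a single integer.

3

Dimensional matrix (M×T×L by γ×f×c×m×ℓ×q):
  M: [ 0  0  0  1  0  1]
  T: [-1 -1 -1  0  0 -3]
  L: [ 0  0  1  0  1  0]
Row reduction gives pivot columns γ,c,m; rank = 3
Π count = n − r = 6 − 3 = 3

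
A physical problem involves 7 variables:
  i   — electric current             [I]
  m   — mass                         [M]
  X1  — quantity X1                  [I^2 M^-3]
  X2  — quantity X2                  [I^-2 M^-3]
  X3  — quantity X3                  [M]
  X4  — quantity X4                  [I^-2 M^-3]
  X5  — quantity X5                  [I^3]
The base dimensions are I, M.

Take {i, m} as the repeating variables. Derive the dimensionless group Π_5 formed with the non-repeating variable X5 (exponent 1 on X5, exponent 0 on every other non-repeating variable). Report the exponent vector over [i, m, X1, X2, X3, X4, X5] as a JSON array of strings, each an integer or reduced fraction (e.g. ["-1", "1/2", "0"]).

Exponent matrix [I,M] × [i,m,X1,X2,X3,X4,X5]:
  I: [ 1  0  2 -2  0 -2  3]
  M: [ 0  1 -3 -3  1 -3  0]
Row reduction gives pivot columns i,m; rank = 2
Pivot set = {i,m}, free = {X1,X2,X3,X4,X5}
RREF:
  r0: [   1    0    2   -2    0   -2    3]
  r1: [   0    1   -3   -3    1   -3    0]
Fix exponent of X5 at 1, X1 at 0, X2 at 0, X3 at 0, X4 at 0; solve each RREF row for its pivot's exponent:
  r0: exp(i) + (3)·1 = 0 ⇒ exp(i) = -3
  r1: exp(m) + (0)·1 = 0 ⇒ exp(m) = 0
Π_5 = i^-3 · X5

["-3", "0", "0", "0", "0", "0", "1"]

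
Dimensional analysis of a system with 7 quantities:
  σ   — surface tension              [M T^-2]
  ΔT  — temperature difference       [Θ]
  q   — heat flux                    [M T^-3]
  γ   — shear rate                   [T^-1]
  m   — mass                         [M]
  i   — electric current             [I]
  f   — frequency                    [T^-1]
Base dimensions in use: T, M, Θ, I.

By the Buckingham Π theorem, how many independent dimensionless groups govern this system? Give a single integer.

3

Write exponents as rows T,M,Θ,I / cols σ,ΔT,q,γ,m,i,f:
  T: [-2  0 -3 -1  0  0 -1]
  M: [ 1  0  1  0  1  0  0]
  Θ: [ 0  1  0  0  0  0  0]
  I: [ 0  0  0  0  0  1  0]
RREF → pivots at {σ,ΔT,q,i} ⇒ r = 4
7 vars − rank 4 = 3 Π groups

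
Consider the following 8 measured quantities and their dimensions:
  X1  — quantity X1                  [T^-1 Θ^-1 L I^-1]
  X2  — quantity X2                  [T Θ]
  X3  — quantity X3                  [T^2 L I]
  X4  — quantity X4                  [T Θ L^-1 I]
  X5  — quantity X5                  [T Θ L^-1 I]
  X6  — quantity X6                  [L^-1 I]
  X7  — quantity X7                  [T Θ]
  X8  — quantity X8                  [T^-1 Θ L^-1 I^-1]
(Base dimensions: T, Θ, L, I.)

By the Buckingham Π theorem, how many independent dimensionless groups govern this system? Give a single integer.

Write exponents as rows T,Θ,L,I / cols X1,X2,X3,X4,X5,X6,X7,X8:
  T: [-1  1  2  1  1  0  1 -1]
  Θ: [-1  1  0  1  1  0  1  1]
  L: [ 1  0  1 -1 -1 -1  0 -1]
  I: [-1  0  1  1  1  1  0 -1]
RREF → pivots at {X1,X2,X3} ⇒ r = 3
Π count = n − r = 8 − 3 = 5

5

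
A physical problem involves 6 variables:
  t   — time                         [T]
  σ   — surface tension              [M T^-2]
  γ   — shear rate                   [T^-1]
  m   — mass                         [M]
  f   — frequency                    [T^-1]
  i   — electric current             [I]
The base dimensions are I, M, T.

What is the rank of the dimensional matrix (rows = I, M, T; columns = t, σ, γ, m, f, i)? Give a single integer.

Dimensional matrix (I×M×T by t×σ×γ×m×f×i):
  I: [ 0  0  0  0  0  1]
  M: [ 0  1  0  1  0  0]
  T: [ 1 -2 -1  0 -1  0]
Row reduction gives pivot columns t,σ,i; rank = 3

3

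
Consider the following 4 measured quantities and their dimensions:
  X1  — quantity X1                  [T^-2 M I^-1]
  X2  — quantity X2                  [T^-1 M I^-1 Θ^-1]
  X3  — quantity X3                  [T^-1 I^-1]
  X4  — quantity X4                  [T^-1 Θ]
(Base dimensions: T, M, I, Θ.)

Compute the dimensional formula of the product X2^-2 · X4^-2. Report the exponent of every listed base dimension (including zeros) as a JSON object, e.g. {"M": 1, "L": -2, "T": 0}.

Exponent matrix [T,M,I,Θ] × [X1,X2,X3,X4]:
  T: [-2 -1 -1 -1]
  M: [ 1  1  0  0]
  I: [-1 -1 -1  0]
  Θ: [ 0 -1  0  1]
  [T]: (-2)·-1+(-2)·-1 = 4
  [M]: (-2)·1+(-2)·0 = -2
  [I]: (-2)·-1+(-2)·0 = 2
  [Θ]: (-2)·-1+(-2)·1 = 0
⇒ T^4 M^-2 I^2

{"T": 4, "M": -2, "I": 2, "Θ": 0}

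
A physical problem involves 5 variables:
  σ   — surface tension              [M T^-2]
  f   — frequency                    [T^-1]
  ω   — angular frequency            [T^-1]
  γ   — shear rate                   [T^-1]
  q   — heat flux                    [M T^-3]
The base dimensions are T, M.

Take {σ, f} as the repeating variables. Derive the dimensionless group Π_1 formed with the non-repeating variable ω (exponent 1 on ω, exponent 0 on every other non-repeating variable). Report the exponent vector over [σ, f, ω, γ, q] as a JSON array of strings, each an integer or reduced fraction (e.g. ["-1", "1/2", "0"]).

["0", "-1", "1", "0", "0"]

Exponent matrix [T,M] × [σ,f,ω,γ,q]:
  T: [-2 -1 -1 -1 -3]
  M: [ 1  0  0  0  1]
Echelon form has 2 nonzero rows (pivots: σ,f)
Repeat: σ,f; free: ω,γ,q
RREF:
  r0: [   1    0    0    0    1]
  r1: [   0    1    1    1    1]
Fix exponent of ω at 1, γ at 0, q at 0; solve each RREF row for its pivot's exponent:
  r0: exp(σ) + (0)·1 = 0 ⇒ exp(σ) = 0
  r1: exp(f) + (1)·1 = 0 ⇒ exp(f) = -1
Π_1 = f^-1 · ω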